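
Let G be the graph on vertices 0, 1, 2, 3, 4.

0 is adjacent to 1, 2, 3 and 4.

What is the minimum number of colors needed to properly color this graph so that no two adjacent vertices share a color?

0 and 2 are adjacent, so at least 2 colors are needed.
One proper 2-coloring: 0=a, 1=b, 2=b, 3=b, 4=b. Every edge joins two different colors.

2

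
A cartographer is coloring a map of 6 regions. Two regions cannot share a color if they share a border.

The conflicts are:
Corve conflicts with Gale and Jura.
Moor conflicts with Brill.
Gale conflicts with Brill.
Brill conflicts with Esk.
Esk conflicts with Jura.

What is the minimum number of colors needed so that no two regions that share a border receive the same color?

The cycle Corve-Jura-Esk-Brill-Gale-Corve has odd length 5, so it cannot be 2-colored; at least 3 colors are needed.
A valid assignment using 3 colors: Corve=3, Moor=2, Gale=2, Brill=1, Esk=2, Jura=1. Every pair that conflicts lands in different colors.

3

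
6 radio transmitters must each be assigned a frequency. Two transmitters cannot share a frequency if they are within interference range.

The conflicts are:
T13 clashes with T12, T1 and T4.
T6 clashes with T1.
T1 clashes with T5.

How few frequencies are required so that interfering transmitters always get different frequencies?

T13 and T4 conflict, so at least 2 frequencies are needed.
A valid assignment using 2 frequencies: T13=1, T6=1, T12=2, T1=2, T4=2, T5=1. No two conflicting transmitters share a frequency.

2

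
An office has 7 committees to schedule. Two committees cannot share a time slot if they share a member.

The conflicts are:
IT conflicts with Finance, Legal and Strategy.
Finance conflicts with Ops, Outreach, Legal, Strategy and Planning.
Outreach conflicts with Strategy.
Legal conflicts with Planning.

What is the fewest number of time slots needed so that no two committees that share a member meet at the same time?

3

IT, Finance, Legal all conflict with each other, so at least 3 time slots are needed.
3 time slots suffice: time slot 1 → {Finance}; time slot 2 → {Ops, Legal, Strategy}; time slot 3 → {IT, Outreach, Planning}. Each listed conflict is separated.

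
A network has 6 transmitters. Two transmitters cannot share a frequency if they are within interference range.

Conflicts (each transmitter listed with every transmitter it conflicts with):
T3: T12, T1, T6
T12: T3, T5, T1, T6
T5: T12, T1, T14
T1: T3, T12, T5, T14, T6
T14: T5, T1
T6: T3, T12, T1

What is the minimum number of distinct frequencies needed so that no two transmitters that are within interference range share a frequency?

T3, T12, T1, T6 pairwise conflict, so at least 4 frequencies are needed.
4 frequencies suffice: frequency 1 → {T1}; frequency 2 → {T12, T14}; frequency 3 → {T5, T6}; frequency 4 → {T3}. Every pair that conflicts lands in different frequencies.

4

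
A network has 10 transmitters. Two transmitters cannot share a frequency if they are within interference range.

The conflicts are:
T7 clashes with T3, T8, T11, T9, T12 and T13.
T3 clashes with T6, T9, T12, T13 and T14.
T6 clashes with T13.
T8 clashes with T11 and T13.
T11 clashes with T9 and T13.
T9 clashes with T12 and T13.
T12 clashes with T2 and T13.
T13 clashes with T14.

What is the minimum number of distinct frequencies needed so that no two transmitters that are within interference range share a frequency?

T7, T3, T9, T12, T13 are mutually in conflict, so at least 5 frequencies are needed.
A valid assignment using 5 frequencies: T7=2, T3=3, T6=2, T8=4, T11=3, T9=5, T12=4, T2=1, T13=1, T14=2. No two conflicting transmitters share a frequency.

5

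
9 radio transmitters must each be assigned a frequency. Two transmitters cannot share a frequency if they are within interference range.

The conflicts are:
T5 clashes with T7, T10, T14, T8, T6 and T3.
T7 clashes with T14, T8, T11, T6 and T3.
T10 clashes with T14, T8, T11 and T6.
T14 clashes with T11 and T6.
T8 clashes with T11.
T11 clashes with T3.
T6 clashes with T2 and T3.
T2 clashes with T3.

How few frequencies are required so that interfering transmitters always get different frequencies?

4

T5, T7, T6, T3 all conflict with each other, so at least 4 frequencies are needed.
4 frequencies suffice: frequency 1 → {T11, T6}; frequency 2 → {T5, T2}; frequency 3 → {T7, T10}; frequency 4 → {T14, T8, T3}. No two conflicting transmitters share a frequency.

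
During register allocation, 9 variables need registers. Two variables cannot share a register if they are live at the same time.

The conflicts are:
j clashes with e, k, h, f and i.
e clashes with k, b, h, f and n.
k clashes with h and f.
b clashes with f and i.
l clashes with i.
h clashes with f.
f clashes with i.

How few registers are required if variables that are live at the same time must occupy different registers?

j, e, k, h, f all conflict with each other, so at least 5 registers are needed.
5 registers suffice: register 1 → {l, f, n}; register 2 → {e, i}; register 3 → {j, b}; register 4 → {h}; register 5 → {k}. Every pair that conflicts lands in different registers.

5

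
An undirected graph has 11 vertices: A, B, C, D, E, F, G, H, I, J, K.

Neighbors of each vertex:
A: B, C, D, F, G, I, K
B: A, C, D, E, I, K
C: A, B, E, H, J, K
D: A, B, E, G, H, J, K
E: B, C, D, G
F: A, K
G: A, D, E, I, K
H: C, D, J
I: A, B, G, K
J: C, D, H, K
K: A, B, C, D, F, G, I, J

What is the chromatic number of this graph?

A, B, D, K are mutually adjacent (a clique of size 4), so at least 4 colors are needed.
4 colors suffice: color 1 → {E, H, K}; color 2 → {A, J}; color 3 → {C, D, F, I}; color 4 → {B, G}. Every edge joins two different colors.

4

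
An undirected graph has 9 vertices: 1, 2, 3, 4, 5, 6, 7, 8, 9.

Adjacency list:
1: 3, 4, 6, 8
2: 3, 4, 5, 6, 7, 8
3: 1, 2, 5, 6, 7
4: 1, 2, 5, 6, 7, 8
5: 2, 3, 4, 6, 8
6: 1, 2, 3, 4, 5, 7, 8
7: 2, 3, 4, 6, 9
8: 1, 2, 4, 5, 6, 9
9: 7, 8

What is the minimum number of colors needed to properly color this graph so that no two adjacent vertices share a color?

2, 4, 5, 6, 8 are mutually adjacent (a clique of size 5), so at least 5 colors are needed.
5 colors suffice: 1=c, 2=c, 3=b, 4=d, 5=e, 6=a, 7=e, 8=b, 9=a. Every edge joins two different colors.

5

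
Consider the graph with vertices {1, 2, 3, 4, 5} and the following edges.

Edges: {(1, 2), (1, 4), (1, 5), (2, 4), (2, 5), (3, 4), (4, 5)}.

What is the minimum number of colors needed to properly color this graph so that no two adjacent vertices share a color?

1, 2, 4, 5 form a clique, so at least 4 colors are needed.
4 colors suffice: color red → {4}; color blue → {1, 3}; color green → {2}; color yellow → {5}. Every edge joins two different colors.

4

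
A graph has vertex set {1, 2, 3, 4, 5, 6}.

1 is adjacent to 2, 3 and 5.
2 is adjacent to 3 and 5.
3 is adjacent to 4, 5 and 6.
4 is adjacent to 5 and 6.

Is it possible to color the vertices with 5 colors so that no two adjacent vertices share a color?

Yes

The chromatic number is 4. 1, 2, 3, 5 form a clique, so at least 4 colors are needed.
4 colors suffice: 1=green, 2=yellow, 3=red, 4=green, 5=blue, 6=blue.
Since 5 ≥ 4, a proper 5-coloring certainly exists.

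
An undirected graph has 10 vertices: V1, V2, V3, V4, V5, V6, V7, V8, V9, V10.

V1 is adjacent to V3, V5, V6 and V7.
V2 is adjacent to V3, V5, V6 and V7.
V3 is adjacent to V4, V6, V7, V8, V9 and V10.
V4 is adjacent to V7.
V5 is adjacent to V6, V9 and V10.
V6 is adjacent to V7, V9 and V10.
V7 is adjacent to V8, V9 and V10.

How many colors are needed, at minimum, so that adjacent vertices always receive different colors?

V3, V6, V7, V9 are pairwise adjacent (a clique of size 4), so at least 4 colors are needed.
4 colors suffice: color red → {V3, V5}; color blue → {V7}; color green → {V4, V6, V8}; color yellow → {V1, V2, V9, V10}. No two adjacent vertices share a color.

4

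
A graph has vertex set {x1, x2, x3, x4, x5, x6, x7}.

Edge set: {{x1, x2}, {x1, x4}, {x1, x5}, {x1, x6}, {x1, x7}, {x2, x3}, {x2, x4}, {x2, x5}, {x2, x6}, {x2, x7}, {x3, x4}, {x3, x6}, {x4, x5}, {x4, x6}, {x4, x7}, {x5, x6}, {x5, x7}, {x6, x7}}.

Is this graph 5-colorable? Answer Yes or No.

No

x1, x2, x4, x5, x6, x7 are mutually adjacent (a clique of size 6), so at least 6 colors are needed.
So 5 colors are not enough.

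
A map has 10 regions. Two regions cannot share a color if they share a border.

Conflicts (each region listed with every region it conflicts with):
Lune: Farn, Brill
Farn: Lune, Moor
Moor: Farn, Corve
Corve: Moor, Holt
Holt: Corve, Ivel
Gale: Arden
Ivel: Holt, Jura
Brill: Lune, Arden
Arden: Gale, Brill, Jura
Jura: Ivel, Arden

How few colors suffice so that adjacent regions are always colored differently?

The cycle Farn-Lune-Brill-Arden-Jura-Ivel-Holt-Corve-Moor-Farn has odd length 9, so it cannot be 2-colored; at least 3 colors are needed.
3 colors suffice: color 1 → {Lune, Moor, Ivel, Arden}; color 2 → {Farn, Holt, Gale, Brill, Jura}; color 3 → {Corve}. Each listed conflict is separated.

3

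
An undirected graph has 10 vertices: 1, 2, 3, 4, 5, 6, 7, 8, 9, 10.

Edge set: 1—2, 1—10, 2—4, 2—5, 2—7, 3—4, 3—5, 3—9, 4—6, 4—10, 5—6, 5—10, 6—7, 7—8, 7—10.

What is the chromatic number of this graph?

5 and 6 are adjacent, so at least 2 colors are needed.
2 colors suffice: color red → {1, 4, 5, 7, 9}; color blue → {2, 3, 6, 8, 10}. Each edge has distinct colors on its endpoints.

2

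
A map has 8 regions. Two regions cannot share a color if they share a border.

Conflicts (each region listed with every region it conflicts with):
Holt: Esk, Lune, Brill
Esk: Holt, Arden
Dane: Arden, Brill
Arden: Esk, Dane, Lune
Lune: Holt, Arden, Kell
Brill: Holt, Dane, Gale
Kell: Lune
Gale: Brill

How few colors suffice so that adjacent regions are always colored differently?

The cycle Holt-Brill-Dane-Arden-Lune-Holt has odd length 5, so it cannot be 2-colored; at least 3 colors are needed.
A valid assignment using 3 colors: Holt=2, Esk=1, Dane=3, Arden=2, Lune=1, Brill=1, Kell=2, Gale=2. Every pair that conflicts lands in different colors.

3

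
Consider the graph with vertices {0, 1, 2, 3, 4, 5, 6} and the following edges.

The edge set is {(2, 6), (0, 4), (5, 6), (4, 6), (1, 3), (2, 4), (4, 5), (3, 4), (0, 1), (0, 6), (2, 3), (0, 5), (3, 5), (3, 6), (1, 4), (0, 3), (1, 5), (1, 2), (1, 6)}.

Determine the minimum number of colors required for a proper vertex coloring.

6

0, 1, 3, 4, 5, 6 are pairwise adjacent (a clique of size 6), so at least 6 colors are needed.
6 colors suffice: color red → {1}; color blue → {6}; color green → {4}; color yellow → {3}; color purple → {0, 2}; color orange → {5}. Every edge joins two different colors.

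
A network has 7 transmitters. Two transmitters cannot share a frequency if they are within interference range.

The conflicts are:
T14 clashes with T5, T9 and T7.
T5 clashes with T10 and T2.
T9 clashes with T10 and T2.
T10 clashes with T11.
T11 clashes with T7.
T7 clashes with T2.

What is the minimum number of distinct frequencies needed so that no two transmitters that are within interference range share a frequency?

The cycle T7-T11-T10-T5-T14-T7 has odd length 5, so it cannot be 2-colored; at least 3 frequencies are needed.
3 frequencies suffice: frequency 1 → {T14, T10, T2}; frequency 2 → {T5, T9, T7}; frequency 3 → {T11}. Every pair that conflicts lands in different frequencies.

3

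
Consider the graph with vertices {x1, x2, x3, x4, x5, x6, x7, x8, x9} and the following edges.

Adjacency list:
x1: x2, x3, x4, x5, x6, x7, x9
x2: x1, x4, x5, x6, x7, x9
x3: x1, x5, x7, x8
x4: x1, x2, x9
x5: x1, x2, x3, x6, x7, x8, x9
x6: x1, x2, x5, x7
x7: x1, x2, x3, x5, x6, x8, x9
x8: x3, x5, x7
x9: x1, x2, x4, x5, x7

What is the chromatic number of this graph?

5

x1, x2, x5, x7, x9 form a clique, so at least 5 colors are needed.
A valid assignment using 5 colors: x1=3, x2=4, x3=4, x4=1, x5=1, x6=5, x7=2, x8=3, x9=5. No two adjacent vertices share a color.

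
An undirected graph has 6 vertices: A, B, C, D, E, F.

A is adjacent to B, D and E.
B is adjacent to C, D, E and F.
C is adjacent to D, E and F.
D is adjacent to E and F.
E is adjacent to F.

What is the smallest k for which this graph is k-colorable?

5

B, C, D, E, F are pairwise adjacent (a clique of size 5), so at least 5 colors are needed.
One proper 5-coloring: A=yellow, B=green, C=yellow, D=red, E=blue, F=purple. Every edge joins two different colors.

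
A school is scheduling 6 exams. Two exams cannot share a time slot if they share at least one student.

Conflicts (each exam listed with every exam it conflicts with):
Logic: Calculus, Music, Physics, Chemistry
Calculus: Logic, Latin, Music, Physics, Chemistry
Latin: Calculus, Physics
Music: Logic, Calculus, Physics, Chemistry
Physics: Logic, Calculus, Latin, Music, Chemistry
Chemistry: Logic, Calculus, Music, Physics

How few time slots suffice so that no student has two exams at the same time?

Logic, Calculus, Music, Physics, Chemistry pairwise conflict, so at least 5 time slots are needed.
5 time slots suffice: time slot 1 → {Calculus}; time slot 2 → {Physics}; time slot 3 → {Logic, Latin}; time slot 4 → {Chemistry}; time slot 5 → {Music}. No two conflicting exams share a time slot.

5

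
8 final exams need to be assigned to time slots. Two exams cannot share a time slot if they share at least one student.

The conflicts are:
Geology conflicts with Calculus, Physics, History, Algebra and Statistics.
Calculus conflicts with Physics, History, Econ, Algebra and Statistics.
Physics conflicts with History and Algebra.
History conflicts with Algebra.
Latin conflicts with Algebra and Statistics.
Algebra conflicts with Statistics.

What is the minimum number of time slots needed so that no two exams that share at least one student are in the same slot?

Geology, Calculus, Physics, History, Algebra all conflict with each other, so at least 5 time slots are needed.
5 time slots suffice: time slot 1 → {Econ, Algebra}; time slot 2 → {Calculus, Latin}; time slot 3 → {Geology}; time slot 4 → {Physics, Statistics}; time slot 5 → {History}. Every pair that conflicts lands in different time slots.

5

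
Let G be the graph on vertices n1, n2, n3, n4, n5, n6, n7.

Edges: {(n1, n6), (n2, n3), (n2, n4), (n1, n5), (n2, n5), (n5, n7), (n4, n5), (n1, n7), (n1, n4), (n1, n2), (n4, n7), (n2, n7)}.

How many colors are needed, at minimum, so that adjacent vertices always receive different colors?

5

n1, n2, n4, n5, n7 are pairwise adjacent (a clique of size 5), so at least 5 colors are needed.
5 colors suffice: color red → {n2, n6}; color blue → {n1, n3}; color green → {n4}; color yellow → {n5}; color purple → {n7}. Every edge joins two different colors.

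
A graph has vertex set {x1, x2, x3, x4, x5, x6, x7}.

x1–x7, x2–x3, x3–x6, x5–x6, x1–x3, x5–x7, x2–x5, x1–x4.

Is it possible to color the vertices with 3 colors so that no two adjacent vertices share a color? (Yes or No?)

The chromatic number is 3. The cycle x2-x3-x1-x7-x5-x2 has odd length 5, so it cannot be 2-colored; at least 3 colors are needed.
3 colors suffice: color red → {x1, x5}; color blue → {x3, x4, x7}; color green → {x2, x6}.
That is already a proper 3-coloring.

Yes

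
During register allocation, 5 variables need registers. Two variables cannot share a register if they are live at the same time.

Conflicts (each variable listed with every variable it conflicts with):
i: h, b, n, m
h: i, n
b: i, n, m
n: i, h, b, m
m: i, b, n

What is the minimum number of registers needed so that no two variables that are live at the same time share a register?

i, b, n, m all conflict with each other, so at least 4 registers are needed.
4 registers suffice: register 1 → {n}; register 2 → {i}; register 3 → {h, m}; register 4 → {b}. Each listed conflict is separated.

4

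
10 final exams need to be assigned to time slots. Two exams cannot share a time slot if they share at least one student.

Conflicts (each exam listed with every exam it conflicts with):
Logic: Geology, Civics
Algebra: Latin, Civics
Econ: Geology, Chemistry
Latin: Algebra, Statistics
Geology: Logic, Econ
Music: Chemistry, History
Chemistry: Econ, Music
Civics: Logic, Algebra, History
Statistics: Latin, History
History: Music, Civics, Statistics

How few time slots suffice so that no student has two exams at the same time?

3

The cycle Latin-Algebra-Civics-History-Statistics-Latin has odd length 5, so it cannot be 2-colored; at least 3 time slots are needed.
3 time slots suffice: time slot 1 → {Algebra, Geology, Chemistry, History}; time slot 2 → {Econ, Music, Civics, Statistics}; time slot 3 → {Logic, Latin}. Every pair that conflicts lands in different time slots.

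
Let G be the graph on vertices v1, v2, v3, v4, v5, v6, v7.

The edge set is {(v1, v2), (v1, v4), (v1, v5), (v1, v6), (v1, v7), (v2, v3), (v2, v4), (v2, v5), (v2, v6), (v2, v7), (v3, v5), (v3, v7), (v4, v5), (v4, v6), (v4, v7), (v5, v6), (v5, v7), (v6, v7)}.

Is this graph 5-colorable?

v1, v2, v4, v5, v6, v7 are mutually adjacent (a clique of size 6), so at least 6 colors are needed.
So 5 colors are not enough.

No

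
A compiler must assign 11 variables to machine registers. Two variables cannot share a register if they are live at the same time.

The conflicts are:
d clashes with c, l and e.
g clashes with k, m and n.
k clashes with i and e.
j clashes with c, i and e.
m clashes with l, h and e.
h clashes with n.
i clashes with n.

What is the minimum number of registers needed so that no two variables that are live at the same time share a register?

2

m and h conflict, so at least 2 registers are needed.
A valid assignment using 2 registers: d=1, g=2, k=1, j=1, m=1, c=2, l=2, h=2, i=2, n=1, e=2. Each listed conflict is separated.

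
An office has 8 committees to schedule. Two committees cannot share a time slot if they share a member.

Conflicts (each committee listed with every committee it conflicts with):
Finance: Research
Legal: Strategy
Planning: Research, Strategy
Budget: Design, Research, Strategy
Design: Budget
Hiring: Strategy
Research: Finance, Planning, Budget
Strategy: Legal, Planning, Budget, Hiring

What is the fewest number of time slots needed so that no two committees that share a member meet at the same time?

Budget and Research conflict, so at least 2 time slots are needed.
2 time slots suffice: time slot 1 → {Design, Research, Strategy}; time slot 2 → {Finance, Legal, Planning, Budget, Hiring}. No two conflicting committees share a time slot.

2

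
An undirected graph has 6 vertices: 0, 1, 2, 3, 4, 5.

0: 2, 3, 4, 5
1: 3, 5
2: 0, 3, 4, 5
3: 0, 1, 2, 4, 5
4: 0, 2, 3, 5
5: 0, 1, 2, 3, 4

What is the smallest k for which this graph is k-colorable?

5

0, 2, 3, 4, 5 are pairwise adjacent (a clique of size 5), so at least 5 colors are needed.
5 colors suffice: color a → {3}; color b → {5}; color c → {1, 2}; color d → {4}; color e → {0}. Every edge joins two different colors.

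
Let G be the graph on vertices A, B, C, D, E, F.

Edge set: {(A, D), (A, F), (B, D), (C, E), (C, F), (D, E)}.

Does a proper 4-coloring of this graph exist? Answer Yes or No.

The chromatic number is 3. The cycle E-C-F-A-D-E has odd length 5, so it cannot be 2-colored; at least 3 colors are needed.
3 colors suffice: A=2, B=2, C=3, D=1, E=2, F=1.
Since 4 ≥ 3, a proper 4-coloring certainly exists.

Yes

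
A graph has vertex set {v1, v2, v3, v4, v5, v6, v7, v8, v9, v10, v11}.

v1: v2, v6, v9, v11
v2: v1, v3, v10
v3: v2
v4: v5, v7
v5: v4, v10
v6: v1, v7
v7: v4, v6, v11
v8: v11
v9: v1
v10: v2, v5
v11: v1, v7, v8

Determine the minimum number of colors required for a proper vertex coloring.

The cycle v10-v5-v4-v7-v11-v1-v2-v10 has odd length 7, so it cannot be 2-colored; at least 3 colors are needed.
3 colors suffice: color 1 → {v1, v3, v7, v8, v10}; color 2 → {v2, v4, v6, v9, v11}; color 3 → {v5}. Each edge has distinct colors on its endpoints.

3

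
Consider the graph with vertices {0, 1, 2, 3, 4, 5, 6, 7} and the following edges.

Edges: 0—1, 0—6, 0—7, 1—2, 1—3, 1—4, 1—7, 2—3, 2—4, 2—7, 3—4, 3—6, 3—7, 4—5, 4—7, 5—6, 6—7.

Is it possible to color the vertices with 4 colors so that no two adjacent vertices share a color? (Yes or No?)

No

1, 2, 3, 4, 7 form a clique, so at least 5 colors are needed.
So 4 colors are not enough.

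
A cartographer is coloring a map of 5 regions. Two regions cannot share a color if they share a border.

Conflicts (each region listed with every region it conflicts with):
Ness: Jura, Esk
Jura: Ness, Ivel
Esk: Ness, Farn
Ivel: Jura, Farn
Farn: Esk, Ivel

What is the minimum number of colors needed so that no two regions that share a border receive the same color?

The cycle Ness-Esk-Farn-Ivel-Jura-Ness has odd length 5, so it cannot be 2-colored; at least 3 colors are needed.
3 colors suffice: color 1 → {Ness, Farn}; color 2 → {Jura, Esk}; color 3 → {Ivel}. Each listed conflict is separated.

3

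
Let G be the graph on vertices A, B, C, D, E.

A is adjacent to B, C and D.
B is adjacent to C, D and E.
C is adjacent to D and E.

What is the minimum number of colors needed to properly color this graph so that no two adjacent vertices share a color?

A, B, C, D form a clique, so at least 4 colors are needed.
A valid assignment using 4 colors: A=3, B=2, C=1, D=4, E=3. Each edge has distinct colors on its endpoints.

4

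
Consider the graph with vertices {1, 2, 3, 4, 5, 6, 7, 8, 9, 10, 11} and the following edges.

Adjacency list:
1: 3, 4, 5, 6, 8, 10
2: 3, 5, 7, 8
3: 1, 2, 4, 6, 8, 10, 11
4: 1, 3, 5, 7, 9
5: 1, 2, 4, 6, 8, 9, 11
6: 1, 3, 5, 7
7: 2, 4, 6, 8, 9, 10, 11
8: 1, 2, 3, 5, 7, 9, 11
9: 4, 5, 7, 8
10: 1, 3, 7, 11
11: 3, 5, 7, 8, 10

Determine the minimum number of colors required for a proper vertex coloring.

1, 5, 6 form a triangle, so at least 3 colors are needed.
3 colors suffice: color red → {3, 5, 7}; color blue → {4, 6, 8, 10}; color green → {1, 2, 9, 11}. Every edge joins two different colors.

3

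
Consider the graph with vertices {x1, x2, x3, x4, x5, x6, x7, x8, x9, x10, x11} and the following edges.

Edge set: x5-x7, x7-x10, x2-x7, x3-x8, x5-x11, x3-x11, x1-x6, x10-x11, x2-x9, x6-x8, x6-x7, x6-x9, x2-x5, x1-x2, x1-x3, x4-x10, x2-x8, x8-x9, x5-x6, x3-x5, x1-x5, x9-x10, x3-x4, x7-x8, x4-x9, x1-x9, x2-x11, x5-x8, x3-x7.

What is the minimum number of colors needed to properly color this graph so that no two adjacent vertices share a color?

4

x3, x5, x7, x8 are mutually adjacent (a clique of size 4), so at least 4 colors are needed.
4 colors suffice: color 1 → {x5, x9}; color 2 → {x2, x3, x6, x10}; color 3 → {x1, x4, x7, x11}; color 4 → {x8}. Every edge joins two different colors.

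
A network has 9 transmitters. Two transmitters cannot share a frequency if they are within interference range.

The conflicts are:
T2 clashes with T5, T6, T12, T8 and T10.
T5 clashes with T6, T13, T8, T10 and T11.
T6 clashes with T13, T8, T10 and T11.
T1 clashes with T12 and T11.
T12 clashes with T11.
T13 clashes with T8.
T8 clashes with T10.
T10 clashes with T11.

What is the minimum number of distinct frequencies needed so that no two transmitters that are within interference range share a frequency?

5

T2, T5, T6, T8, T10 are mutually in conflict, so at least 5 frequencies are needed.
A valid assignment using 5 frequencies: T2=4, T5=2, T6=1, T1=2, T12=1, T13=3, T8=5, T10=3, T11=4. Every pair that conflicts lands in different frequencies.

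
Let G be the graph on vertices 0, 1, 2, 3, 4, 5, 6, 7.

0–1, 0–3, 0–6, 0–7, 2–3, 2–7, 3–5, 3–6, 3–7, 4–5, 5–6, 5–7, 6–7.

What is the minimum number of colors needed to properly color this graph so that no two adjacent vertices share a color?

4

0, 3, 6, 7 are mutually adjacent (a clique of size 4), so at least 4 colors are needed.
4 colors suffice: 0=c, 1=a, 2=c, 3=b, 4=a, 5=c, 6=d, 7=a. Every edge joins two different colors.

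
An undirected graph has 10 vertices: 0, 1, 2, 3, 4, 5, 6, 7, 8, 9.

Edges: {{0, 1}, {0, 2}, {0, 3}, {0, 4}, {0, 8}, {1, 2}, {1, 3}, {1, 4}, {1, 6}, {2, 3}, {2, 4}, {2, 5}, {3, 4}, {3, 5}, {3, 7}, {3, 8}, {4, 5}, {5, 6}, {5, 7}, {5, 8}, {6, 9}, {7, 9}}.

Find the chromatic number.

5

0, 1, 2, 3, 4 are mutually adjacent (a clique of size 5), so at least 5 colors are needed.
5 colors suffice: 0=b, 1=e, 2=c, 3=a, 4=d, 5=b, 6=a, 7=c, 8=c, 9=b. Each edge has distinct colors on its endpoints.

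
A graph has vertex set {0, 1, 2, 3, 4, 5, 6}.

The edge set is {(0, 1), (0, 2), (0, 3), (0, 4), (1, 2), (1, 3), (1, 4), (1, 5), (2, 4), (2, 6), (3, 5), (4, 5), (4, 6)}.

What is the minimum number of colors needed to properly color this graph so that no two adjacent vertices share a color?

4

0, 1, 2, 4 form a clique, so at least 4 colors are needed.
4 colors suffice: color a → {1, 6}; color b → {3, 4}; color c → {0, 5}; color d → {2}. Every edge joins two different colors.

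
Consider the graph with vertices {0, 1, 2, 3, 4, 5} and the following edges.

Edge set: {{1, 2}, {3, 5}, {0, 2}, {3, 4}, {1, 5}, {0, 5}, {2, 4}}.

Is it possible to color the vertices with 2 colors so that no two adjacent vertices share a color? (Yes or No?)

No

The cycle 5-1-2-4-3-5 has odd length 5, so it cannot be 2-colored; at least 3 colors are needed.
So 2 colors are not enough.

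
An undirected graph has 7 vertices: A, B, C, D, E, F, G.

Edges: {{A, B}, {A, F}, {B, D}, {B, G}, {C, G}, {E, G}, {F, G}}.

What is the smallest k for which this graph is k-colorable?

A and B are adjacent, so at least 2 colors are needed.
2 colors suffice: color 1 → {A, D, G}; color 2 → {B, C, E, F}. Every edge joins two different colors.

2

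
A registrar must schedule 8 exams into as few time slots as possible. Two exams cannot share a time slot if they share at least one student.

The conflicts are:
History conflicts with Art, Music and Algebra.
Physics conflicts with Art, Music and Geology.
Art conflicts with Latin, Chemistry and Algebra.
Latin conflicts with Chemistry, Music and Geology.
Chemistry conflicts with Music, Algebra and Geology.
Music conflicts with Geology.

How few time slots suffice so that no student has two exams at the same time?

4

Latin, Chemistry, Music, Geology all conflict with each other, so at least 4 time slots are needed.
4 time slots suffice: time slot 1 → {Art, Music}; time slot 2 → {History, Physics, Chemistry}; time slot 3 → {Algebra, Geology}; time slot 4 → {Latin}. Every pair that conflicts lands in different time slots.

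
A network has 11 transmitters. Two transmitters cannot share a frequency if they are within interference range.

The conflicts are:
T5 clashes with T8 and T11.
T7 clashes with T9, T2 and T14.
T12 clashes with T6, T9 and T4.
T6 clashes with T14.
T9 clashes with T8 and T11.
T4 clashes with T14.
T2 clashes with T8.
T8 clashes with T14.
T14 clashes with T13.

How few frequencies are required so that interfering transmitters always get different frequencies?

3

The cycle T9-T12-T4-T14-T7-T9 has odd length 5, so it cannot be 2-colored; at least 3 frequencies are needed.
A valid assignment using 3 frequencies: T5=1, T7=2, T12=2, T6=3, T9=1, T4=3, T2=1, T8=2, T14=1, T11=2, T13=2. Each listed conflict is separated.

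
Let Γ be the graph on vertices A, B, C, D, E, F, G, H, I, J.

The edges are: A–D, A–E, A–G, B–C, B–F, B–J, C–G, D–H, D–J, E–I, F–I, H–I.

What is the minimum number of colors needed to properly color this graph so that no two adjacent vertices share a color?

3

The cycle A-E-I-H-D-A has odd length 5, so it cannot be 2-colored; at least 3 colors are needed.
3 colors suffice: color 1 → {B, D, G, I}; color 2 → {A, C, F, H, J}; color 3 → {E}. Each edge has distinct colors on its endpoints.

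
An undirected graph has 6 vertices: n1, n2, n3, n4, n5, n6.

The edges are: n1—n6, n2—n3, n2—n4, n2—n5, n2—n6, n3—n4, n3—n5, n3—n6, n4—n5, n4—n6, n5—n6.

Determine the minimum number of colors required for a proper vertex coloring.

5

n2, n3, n4, n5, n6 are mutually adjacent (a clique of size 5), so at least 5 colors are needed.
5 colors suffice: n1=2, n2=4, n3=5, n4=3, n5=2, n6=1. Each edge has distinct colors on its endpoints.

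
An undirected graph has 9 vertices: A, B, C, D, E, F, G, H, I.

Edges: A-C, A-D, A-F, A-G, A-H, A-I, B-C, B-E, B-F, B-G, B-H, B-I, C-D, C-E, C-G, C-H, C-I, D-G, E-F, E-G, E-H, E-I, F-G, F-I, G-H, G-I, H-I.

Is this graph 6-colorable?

Yes

The chromatic number is 6. B, C, E, G, H, I are mutually adjacent (a clique of size 6), so at least 6 colors are needed.
One proper 6-coloring: A=4, B=4, C=3, D=2, E=5, F=3, G=1, H=6, I=2.
That is already a proper 6-coloring.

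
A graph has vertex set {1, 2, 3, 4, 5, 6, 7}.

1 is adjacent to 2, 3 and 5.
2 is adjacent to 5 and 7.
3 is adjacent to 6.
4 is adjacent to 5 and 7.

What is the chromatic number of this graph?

3

1, 2, 5 are pairwise adjacent, so at least 3 colors are needed.
3 colors suffice: color red → {1, 6, 7}; color blue → {2, 3, 4}; color green → {5}. Every edge joins two different colors.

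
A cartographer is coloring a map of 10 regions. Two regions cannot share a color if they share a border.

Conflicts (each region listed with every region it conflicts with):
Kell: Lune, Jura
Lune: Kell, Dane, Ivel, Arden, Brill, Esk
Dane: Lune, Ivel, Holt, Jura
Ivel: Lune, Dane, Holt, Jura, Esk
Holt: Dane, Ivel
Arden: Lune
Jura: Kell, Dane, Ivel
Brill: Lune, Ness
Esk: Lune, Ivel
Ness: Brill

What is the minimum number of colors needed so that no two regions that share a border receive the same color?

Dane, Ivel, Holt pairwise conflict, so at least 3 colors are needed.
3 colors suffice: Kell=2, Lune=1, Dane=3, Ivel=2, Holt=1, Arden=2, Jura=1, Brill=2, Esk=3, Ness=1. Every pair that conflicts lands in different colors.

3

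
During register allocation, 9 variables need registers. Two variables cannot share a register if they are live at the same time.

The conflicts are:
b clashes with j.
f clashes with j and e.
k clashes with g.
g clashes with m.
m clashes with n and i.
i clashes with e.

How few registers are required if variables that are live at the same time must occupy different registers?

k and g conflict, so at least 2 registers are needed.
2 registers suffice: register 1 → {k, m, j, e}; register 2 → {b, f, g, n, i}. Every pair that conflicts lands in different registers.

2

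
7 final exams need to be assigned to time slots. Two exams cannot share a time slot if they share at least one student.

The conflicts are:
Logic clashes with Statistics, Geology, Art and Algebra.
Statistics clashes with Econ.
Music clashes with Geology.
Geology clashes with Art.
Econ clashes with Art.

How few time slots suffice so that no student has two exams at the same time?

3

Logic, Geology, Art all conflict with each other, so at least 3 time slots are needed.
3 time slots suffice: time slot 1 → {Logic, Music, Econ}; time slot 2 → {Statistics, Art, Algebra}; time slot 3 → {Geology}. No two conflicting exams share a time slot.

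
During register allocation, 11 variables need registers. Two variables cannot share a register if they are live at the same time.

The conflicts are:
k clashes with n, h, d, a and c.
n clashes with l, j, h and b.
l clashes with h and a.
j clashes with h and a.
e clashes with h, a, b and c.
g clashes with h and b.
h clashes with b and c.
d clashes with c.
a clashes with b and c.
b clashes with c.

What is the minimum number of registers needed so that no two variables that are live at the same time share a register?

4

e, a, b, c are mutually in conflict, so at least 4 registers are needed.
A valid assignment using 4 registers: k=2, n=3, l=2, j=2, e=4, g=3, h=1, d=1, a=1, b=2, c=3. No two conflicting variables share a register.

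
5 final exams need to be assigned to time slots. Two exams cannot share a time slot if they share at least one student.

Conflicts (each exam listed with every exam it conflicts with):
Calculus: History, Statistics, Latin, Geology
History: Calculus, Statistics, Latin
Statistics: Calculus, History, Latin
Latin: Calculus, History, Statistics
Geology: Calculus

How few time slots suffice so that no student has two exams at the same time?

4

Calculus, History, Statistics, Latin are mutually in conflict, so at least 4 time slots are needed.
4 time slots suffice: time slot 1 → {Calculus}; time slot 2 → {Latin, Geology}; time slot 3 → {History}; time slot 4 → {Statistics}. Every pair that conflicts lands in different time slots.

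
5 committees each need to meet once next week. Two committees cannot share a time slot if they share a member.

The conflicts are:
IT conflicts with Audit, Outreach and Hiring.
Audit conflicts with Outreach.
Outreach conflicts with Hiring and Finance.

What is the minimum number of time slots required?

3

IT, Outreach, Hiring are mutually in conflict, so at least 3 time slots are needed.
3 time slots suffice: time slot 1 → {Outreach}; time slot 2 → {IT, Finance}; time slot 3 → {Audit, Hiring}. No two conflicting committees share a time slot.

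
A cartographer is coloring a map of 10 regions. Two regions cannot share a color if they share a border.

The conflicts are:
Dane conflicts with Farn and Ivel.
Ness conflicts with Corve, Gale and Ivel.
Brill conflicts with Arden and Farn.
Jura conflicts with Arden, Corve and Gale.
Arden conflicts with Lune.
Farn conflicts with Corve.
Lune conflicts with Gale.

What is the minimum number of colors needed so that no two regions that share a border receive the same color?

The cycle Corve-Ness-Ivel-Dane-Farn-Corve has odd length 5, so it cannot be 2-colored; at least 3 colors are needed.
3 colors suffice: color 1 → {Ness, Jura, Farn, Lune}; color 2 → {Arden, Corve, Gale, Ivel}; color 3 → {Dane, Brill}. Each listed conflict is separated.

3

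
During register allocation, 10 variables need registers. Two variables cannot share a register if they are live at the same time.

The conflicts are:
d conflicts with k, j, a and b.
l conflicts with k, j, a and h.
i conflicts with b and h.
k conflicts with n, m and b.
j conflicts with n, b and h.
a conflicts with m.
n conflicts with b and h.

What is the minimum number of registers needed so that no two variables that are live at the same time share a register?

l, j, h pairwise conflict, so at least 3 registers are needed.
A valid assignment using 3 registers: d=3, l=3, i=1, k=1, j=1, a=1, n=3, m=2, b=2, h=2. Each listed conflict is separated.

3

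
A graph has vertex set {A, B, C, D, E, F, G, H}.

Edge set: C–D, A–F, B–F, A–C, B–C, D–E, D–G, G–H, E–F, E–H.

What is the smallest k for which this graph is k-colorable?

3

The cycle D-C-B-F-E-D has odd length 5, so it cannot be 2-colored; at least 3 colors are needed.
A valid assignment using 3 colors: A=3, B=3, C=1, D=2, E=1, F=2, G=1, H=2. No two adjacent vertices share a color.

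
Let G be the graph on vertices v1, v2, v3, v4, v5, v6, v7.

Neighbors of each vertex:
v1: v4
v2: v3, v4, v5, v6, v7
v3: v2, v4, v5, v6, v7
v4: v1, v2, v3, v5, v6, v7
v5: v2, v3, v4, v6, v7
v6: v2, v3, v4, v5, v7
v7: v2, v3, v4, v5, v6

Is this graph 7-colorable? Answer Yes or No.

Yes

The chromatic number is 6. v2, v3, v4, v5, v6, v7 are mutually adjacent (a clique of size 6), so at least 6 colors are needed.
One proper 6-coloring: v1=2, v2=5, v3=4, v4=1, v5=2, v6=6, v7=3.
Since 7 ≥ 6, a proper 7-coloring certainly exists.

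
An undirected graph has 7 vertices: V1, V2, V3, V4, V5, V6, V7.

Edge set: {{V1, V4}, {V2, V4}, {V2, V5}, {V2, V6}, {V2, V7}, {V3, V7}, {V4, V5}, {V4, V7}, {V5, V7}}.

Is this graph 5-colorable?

Yes

The chromatic number is 4. V2, V4, V5, V7 are mutually adjacent (a clique of size 4), so at least 4 colors are needed.
4 colors suffice: color 1 → {V1, V2, V3}; color 2 → {V4, V6}; color 3 → {V7}; color 4 → {V5}.
Since 5 ≥ 4, a proper 5-coloring certainly exists.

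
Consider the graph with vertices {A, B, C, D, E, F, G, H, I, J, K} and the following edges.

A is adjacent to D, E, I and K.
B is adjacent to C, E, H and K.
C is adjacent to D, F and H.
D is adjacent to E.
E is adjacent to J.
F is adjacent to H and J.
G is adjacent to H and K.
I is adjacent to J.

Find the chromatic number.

3

C, F, H are mutually adjacent, so at least 3 colors are needed.
A valid assignment using 3 colors: A=1, B=2, C=3, D=2, E=3, F=2, G=2, H=1, I=2, J=1, K=3. No two adjacent vertices share a color.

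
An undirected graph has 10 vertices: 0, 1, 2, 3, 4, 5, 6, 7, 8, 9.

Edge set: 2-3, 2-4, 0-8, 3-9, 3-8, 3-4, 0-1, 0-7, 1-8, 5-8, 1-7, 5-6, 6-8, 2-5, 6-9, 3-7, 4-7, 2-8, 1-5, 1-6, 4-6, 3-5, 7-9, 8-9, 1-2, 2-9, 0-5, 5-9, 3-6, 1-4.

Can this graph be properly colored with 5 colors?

Yes

The chromatic number is 5. 3, 5, 6, 8, 9 are mutually adjacent (a clique of size 5), so at least 5 colors are needed.
5 colors suffice: color a → {1, 3}; color b → {4, 5}; color c → {7, 8}; color d → {0, 2, 6}; color e → {9}.
That is already a proper 5-coloring.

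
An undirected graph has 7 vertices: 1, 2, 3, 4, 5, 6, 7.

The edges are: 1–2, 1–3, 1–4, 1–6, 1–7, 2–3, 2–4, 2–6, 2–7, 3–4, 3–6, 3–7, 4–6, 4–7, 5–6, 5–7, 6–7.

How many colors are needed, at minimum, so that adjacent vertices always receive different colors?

6

1, 2, 3, 4, 6, 7 are mutually adjacent (a clique of size 6), so at least 6 colors are needed.
6 colors suffice: color red → {7}; color blue → {6}; color green → {3, 5}; color yellow → {1}; color purple → {2}; color orange → {4}. No two adjacent vertices share a color.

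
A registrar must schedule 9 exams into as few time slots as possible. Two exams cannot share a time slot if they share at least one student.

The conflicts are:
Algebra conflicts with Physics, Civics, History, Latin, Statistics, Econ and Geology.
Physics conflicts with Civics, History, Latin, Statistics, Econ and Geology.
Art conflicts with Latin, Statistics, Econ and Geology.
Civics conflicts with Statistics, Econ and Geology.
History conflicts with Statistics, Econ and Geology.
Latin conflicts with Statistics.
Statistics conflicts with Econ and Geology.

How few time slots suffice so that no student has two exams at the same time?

5

Algebra, Physics, History, Statistics, Geology are mutually in conflict, so at least 5 time slots are needed.
5 time slots suffice: time slot 1 → {Statistics}; time slot 2 → {Algebra, Art}; time slot 3 → {Physics}; time slot 4 → {Latin, Econ, Geology}; time slot 5 → {Civics, History}. Every pair that conflicts lands in different time slots.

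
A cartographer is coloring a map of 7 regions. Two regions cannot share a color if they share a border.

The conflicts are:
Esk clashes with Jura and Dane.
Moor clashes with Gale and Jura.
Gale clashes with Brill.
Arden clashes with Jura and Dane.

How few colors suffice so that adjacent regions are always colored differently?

Esk and Jura conflict, so at least 2 colors are needed.
One proper 2-coloring: Esk=2, Moor=2, Gale=1, Arden=2, Brill=2, Jura=1, Dane=1. Each listed conflict is separated.

2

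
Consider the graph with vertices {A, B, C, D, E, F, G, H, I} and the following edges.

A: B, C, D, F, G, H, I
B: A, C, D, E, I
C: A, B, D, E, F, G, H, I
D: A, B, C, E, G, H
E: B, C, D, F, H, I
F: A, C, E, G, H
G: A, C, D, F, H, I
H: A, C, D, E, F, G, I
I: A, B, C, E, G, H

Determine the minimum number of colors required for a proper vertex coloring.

5

A, C, D, G, H are pairwise adjacent (a clique of size 5), so at least 5 colors are needed.
5 colors suffice: color 1 → {C}; color 2 → {A, E}; color 3 → {B, H}; color 4 → {D, F, I}; color 5 → {G}. No two adjacent vertices share a color.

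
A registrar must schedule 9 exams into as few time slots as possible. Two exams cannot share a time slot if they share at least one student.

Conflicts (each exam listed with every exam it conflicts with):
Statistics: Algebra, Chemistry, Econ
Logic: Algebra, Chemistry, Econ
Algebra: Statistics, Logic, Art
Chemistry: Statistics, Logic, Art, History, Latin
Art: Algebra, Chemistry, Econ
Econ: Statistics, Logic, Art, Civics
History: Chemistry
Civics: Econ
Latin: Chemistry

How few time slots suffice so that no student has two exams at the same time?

2

Chemistry and History conflict, so at least 2 time slots are needed.
A valid assignment using 2 time slots: Statistics=2, Logic=2, Algebra=1, Chemistry=1, Art=2, Econ=1, History=2, Civics=2, Latin=2. No two conflicting exams share a time slot.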